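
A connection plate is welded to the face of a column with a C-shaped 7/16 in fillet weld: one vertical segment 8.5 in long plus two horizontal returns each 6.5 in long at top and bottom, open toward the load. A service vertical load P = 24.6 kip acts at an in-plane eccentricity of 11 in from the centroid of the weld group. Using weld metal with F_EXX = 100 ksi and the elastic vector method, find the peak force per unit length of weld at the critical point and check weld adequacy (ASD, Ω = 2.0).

Total weld length L_w = 21.5 in. Treat welds as unit-width lines.
Centroid: x̄ = 2×6.5×3.25 / 21.5 = 1.965 in from the vertical weld.
Polar moment about centroid: J = I_x + I_y = [8.5³/12 + 2×6.5×4.25²] + [8.5×1.965² + 2(6.5³/12 + 6.5×1.285²)] = 386 in³.
Direct shear f_v = P/L_w = 24.6 / 21.5 = 1.144 kip/in (vertical).
Torsion M = P·e = 24.6 × 11 = 270.6 kip·in.
Critical point at (x, y) = (4.535, 4.25) from centroid. f_tx = M·y/J = 2.979 kip/in; f_ty = M·x/J = 3.179 kip/in.
Resultant f_max = √[f_tx² + (f_v + f_ty)²] = √[2.979² + (1.144 + 3.179)²] = 5.25 kip/in.
Capacity per unit length: r_n/Ω = (1/2.0) × 0.6 × 100 × (0.707 × 0.4375) = 9.279 kip/in.
5.25 ≤ 9.279 → adequate.

f_max ≈ 5.25 kip/in; adequate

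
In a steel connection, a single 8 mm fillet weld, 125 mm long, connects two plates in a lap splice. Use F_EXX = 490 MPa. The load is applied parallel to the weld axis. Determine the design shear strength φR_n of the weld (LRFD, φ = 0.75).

Effective throat t_e = 0.707 × 8 = 5.656 mm.
Total length L = 125 mm; A_we = 5.656 × 125 = 707 mm².
F_nw = 0.6 F_EXX = 0.6 × 490 = 294 MPa.
φR_n = 0.75 × 294 × 707 × 10⁻³ = 155.9 kN.

φR_n ≈ 156 kN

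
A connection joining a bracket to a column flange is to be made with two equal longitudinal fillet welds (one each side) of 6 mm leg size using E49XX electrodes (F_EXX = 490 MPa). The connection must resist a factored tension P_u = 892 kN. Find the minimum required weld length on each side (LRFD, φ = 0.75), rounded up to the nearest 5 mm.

Throat t_e = 0.707 × 6 = 4.242 mm.
φr_n = 0.75 × 0.6 × 490 × 4.242 × 10⁻³ = 0.9354 kN/mm.
L_req = P_u / φr_n = 892 / 0.9354 = 953.6 mm total.
Per side: 953.6 / 2 = 476.8 mm.
Round up → use L = 480 mm on each side.

L = 480 mm on each side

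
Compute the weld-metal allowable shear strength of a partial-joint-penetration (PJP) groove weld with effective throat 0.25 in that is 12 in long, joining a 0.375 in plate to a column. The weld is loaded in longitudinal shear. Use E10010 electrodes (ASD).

E100XX → F_EXX = 100 ksi.
Effective throat (given) t_e = 0.25 in.
A_we = 0.25 × 12 = 3 in².
F_nw = 0.6 F_EXX = 60 ksi.
R_n/Ω = (60 × 3) / 2.0 = 90 kips.

R_n/Ω ≈ 90 kips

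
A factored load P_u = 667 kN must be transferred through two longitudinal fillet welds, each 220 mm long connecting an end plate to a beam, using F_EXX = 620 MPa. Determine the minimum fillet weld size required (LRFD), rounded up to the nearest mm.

Total weld length L = 440 mm.
Required throat t_e = P_u / (φ × 0.6 F_EXX × L) = 667 / (0.75 × 0.6 × 620 × 440 × 10⁻³) = 5.433 mm.
Required leg w = t_e / 0.707 = 7.685 mm → use 8 mm.

w = 8 mm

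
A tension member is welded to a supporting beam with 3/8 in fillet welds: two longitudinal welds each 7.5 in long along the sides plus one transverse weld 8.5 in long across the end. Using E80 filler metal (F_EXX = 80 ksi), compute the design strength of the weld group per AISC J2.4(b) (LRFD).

φR_n ≈ 243 kip

t_e = 0.707 × 0.375 = 0.2651 in.
R_nwl = 0.6 × 80 × 0.2651 × 15 = 190.9 kip (longitudinal, 2 welds).
R_nwt = 0.6 × 80 × 0.2651 × 8.5 = 108.2 kip (transverse, base value).
(i) R_nwl + R_nwt = 299.1 kip; (ii) 0.85 R_nwl + 1.5 R_nwt = 324.5 kip.
R_n = max = 324.5 kip [governs: (ii)]; φR_n = 243.4 kip.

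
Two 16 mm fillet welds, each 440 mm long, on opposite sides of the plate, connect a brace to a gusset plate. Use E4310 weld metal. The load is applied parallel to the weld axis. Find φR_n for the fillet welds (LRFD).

φR_n ≈ 1930 kN

E43XX → F_EXX = 430 MPa.
Effective throat t_e = 0.707 × 16 = 11.31 mm.
Total length L = 880 mm; A_we = 11.31 × 880 = 9955 mm².
F_nw = 0.6 F_EXX = 0.6 × 430 = 258 MPa.
φR_n = 0.75 × 258 × 9955 × 10⁻³ = 1926 kN.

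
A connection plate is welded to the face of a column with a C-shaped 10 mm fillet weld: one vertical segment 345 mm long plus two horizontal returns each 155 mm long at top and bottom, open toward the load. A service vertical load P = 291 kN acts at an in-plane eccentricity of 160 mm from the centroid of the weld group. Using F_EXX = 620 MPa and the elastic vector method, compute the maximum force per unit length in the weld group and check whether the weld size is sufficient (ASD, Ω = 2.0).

Total weld length L_w = 655 mm. Treat welds as unit-width lines.
Centroid: x̄ = 2×155×77.5 / 655 = 36.68 mm from the vertical weld.
Polar moment about centroid: J = I_x + I_y = [345³/12 + 2×155×172.5²] + [345×36.68² + 2(155³/12 + 155×40.82²)] = 14250000 mm³.
Direct shear f_v = P/L_w = 291×10³ / 655 = 444.3 N/mm (vertical).
Torsion M = P·e = 291×10³ × 160 = 46560000 N·mm.
Critical point at (x, y) = (118.3, 172.5) from centroid. f_tx = M·y/J = 563.7 N/mm; f_ty = M·x/J = 386.7 N/mm.
Resultant f_max = √[f_tx² + (f_v + f_ty)²] = √[563.7² + (444.3 + 386.7)²] = 1004 N/mm.
Capacity per unit length: r_n/Ω = (1/2.0) × 0.6 × 620 × (0.707 × 10) = 1315 N/mm.
1004 ≤ 1315 → adequate.

f_max ≈ 1000 N/mm; adequate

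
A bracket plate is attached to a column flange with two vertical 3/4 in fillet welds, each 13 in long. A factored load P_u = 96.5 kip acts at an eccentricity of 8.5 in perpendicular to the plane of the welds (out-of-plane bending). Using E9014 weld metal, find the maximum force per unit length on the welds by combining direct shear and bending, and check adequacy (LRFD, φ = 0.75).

E90XX → F_EXX = 90 ksi.
L_w = 2 × 13 = 26 in; section modulus (unit throat) S = 2 × L²/6 = 56.33 in².
Direct shear f_v = P/L_w = 96.5/26 = 3.712 kip/in.
Moment M = P × e = 96.5 × 8.5 = 820.25 kip·in; bending f_b = M/S = 14.56 kip/in.
f_max = √(f_v² + f_b²) = √(3.712² + 14.56²) = 15.03 kip/in.
φr_n = 0.75 × 0.6 × 90 × (0.707 × 0.75) = 21.48 kip/in → adequate.

f_max ≈ 15 kip/in; adequate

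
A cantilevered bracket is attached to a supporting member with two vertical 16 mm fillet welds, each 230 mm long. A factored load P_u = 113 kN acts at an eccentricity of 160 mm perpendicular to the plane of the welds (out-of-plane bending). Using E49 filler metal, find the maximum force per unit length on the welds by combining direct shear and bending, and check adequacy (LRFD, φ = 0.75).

E49XX → F_EXX = 490 MPa.
L_w = 2 × 230 = 460 mm; section modulus (unit throat) S = 2 × L²/6 = 17630 mm².
Direct shear f_v = P/L_w = 113×10³/460 = 245.7 N/mm.
Moment M = P × e = 113×10³ × 160 = 18080000 N·mm; bending f_b = M/S = 1025 N/mm.
f_max = √(f_v² + f_b²) = √(245.7² + 1025²) = 1054 N/mm.
φr_n = 0.75 × 0.6 × 490 × (0.707 × 16) = 2494 N/mm → adequate.

f_max ≈ 1050 N/mm; adequate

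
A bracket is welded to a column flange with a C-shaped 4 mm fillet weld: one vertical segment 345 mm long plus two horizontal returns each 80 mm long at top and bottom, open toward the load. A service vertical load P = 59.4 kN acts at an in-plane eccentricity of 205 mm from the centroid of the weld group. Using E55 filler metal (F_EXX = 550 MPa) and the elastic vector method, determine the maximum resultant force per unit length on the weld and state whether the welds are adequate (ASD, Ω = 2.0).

Total weld length L_w = 505 mm. Treat welds as unit-width lines.
Centroid: x̄ = 2×80×40 / 505 = 12.67 mm from the vertical weld.
Polar moment about centroid: J = I_x + I_y = [345³/12 + 2×80×172.5²] + [345×12.67² + 2(80³/12 + 80×27.33²)] = 8443000 mm³.
Direct shear f_v = P/L_w = 59.4×10³ / 505 = 117.6 N/mm (vertical).
Torsion M = P·e = 59.4×10³ × 205 = 12177000 N·mm.
Critical point at (x, y) = (67.33, 172.5) from centroid. f_tx = M·y/J = 248.8 N/mm; f_ty = M·x/J = 97.1 N/mm.
Resultant f_max = √[f_tx² + (f_v + f_ty)²] = √[248.8² + (117.6 + 97.1)²] = 328.6 N/mm.
Capacity per unit length: r_n/Ω = (1/2.0) × 0.6 × 550 × (0.707 × 4) = 466.6 N/mm.
328.6 ≤ 466.6 → adequate.

f_max ≈ 329 N/mm; adequate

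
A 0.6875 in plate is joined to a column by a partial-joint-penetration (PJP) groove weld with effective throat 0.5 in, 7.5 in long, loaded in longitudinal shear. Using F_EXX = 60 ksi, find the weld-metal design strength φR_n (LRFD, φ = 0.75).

φR_n ≈ 101 kips

Effective throat (given) t_e = 0.5 in.
A_we = 0.5 × 7.5 = 3.75 in².
F_nw = 0.6 F_EXX = 36 ksi.
φR_n = 0.75 × 36 × 3.75 = 101.2 kips.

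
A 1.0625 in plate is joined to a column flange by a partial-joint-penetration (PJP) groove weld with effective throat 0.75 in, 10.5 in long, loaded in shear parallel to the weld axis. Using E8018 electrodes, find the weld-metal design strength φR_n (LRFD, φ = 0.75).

φR_n ≈ 284 kip

E80XX → F_EXX = 80 ksi.
Effective throat (given) t_e = 0.75 in.
A_we = 0.75 × 10.5 = 7.875 in².
F_nw = 0.6 F_EXX = 48 ksi.
φR_n = 0.75 × 48 × 7.875 = 283.5 kip.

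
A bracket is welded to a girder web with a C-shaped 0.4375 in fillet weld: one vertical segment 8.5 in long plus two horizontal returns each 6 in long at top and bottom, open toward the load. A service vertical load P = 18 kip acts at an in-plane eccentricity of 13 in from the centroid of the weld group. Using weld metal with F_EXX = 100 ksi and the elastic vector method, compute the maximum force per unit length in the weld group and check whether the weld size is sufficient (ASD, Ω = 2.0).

f_max ≈ 4.69 kip/in; adequate

Total weld length L_w = 20.5 in. Treat welds as unit-width lines.
Centroid: x̄ = 2×6×3 / 20.5 = 1.756 in from the vertical weld.
Polar moment about centroid: J = I_x + I_y = [8.5³/12 + 2×6×4.25²] + [8.5×1.756² + 2(6³/12 + 6×1.244²)] = 348.7 in³.
Direct shear f_v = P/L_w = 18 / 20.5 = 0.878 kip/in (vertical).
Torsion M = P·e = 18 × 13 = 234 kip·in.
Critical point at (x, y) = (4.244, 4.25) from centroid. f_tx = M·y/J = 2.852 kip/in; f_ty = M·x/J = 2.848 kip/in.
Resultant f_max = √[f_tx² + (f_v + f_ty)²] = √[2.852² + (0.878 + 2.848)²] = 4.692 kip/in.
Capacity per unit length: r_n/Ω = (1/2.0) × 0.6 × 100 × (0.707 × 0.4375) = 9.279 kip/in.
4.692 ≤ 9.279 → adequate.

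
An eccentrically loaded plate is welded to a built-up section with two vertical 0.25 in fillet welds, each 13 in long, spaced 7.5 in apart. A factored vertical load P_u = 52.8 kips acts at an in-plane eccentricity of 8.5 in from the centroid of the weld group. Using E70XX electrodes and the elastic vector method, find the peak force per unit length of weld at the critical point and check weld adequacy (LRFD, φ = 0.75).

E70XX → F_EXX = 70 ksi.
Total weld length L_w = 26 in. Treat welds as unit-width lines.
Polar moment about centroid: J = 2[d³/12 + d(b/2)²] = 2[13³/12 + 13×3.75²] = 731.8 in³.
Direct shear f_v = P/L_w = 52.8 / 26 = 2.031 kip/in (vertical).
Torsion M = P·e = 52.8 × 8.5 = 448.8 kip·in.
Critical point at (x, y) = (3.75, 6.5) from centroid. f_tx = M·y/J = 3.986 kip/in; f_ty = M·x/J = 2.3 kip/in.
Resultant f_max = √[f_tx² + (f_v + f_ty)²] = √[3.986² + (2.031 + 2.3)²] = 5.886 kip/in.
Capacity per unit length: φr_n = 0.75 × 0.6 × 70 × (0.707 × 0.25) = 5.568 kip/in.
5.886 > 5.568 → NOT adequate.

f_max ≈ 5.89 kip/in; NOT adequate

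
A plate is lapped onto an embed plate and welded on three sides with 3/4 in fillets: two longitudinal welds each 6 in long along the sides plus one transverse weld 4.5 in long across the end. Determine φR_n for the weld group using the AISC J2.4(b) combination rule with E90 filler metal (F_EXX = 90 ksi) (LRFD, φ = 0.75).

φR_n ≈ 364 kips

t_e = 0.707 × 0.75 = 0.5302 in.
R_nwl = 0.6 × 90 × 0.5302 × 12 = 343.6 kips (longitudinal, 2 welds).
R_nwt = 0.6 × 90 × 0.5302 × 4.5 = 128.9 kips (transverse, base value).
(i) R_nwl + R_nwt = 472.5 kips; (ii) 0.85 R_nwl + 1.5 R_nwt = 485.3 kips.
R_n = max = 485.3 kips [governs: (ii)]; φR_n = 364 kips.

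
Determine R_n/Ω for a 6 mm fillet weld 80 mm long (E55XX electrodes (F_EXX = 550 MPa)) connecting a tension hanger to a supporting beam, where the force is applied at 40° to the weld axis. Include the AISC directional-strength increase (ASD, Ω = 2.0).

t_e = 0.707 × 6 = 4.242 mm; A_we = 4.242 × 80 = 339.4 mm².
Directional factor: 1.0 + 0.5 sin^1.5(40°) = 1.258.
F_nw = 0.6 × 550 × 1.258 = 415 MPa.
R_n/Ω = (415 × 339.4) / 2.0 × 10⁻³ = 70.42 kN.

R_n/Ω ≈ 70.4 kN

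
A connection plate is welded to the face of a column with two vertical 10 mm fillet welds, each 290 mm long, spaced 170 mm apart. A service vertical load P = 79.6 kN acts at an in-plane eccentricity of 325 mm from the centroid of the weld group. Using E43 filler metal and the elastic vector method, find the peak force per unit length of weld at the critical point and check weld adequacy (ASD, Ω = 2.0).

E43XX → F_EXX = 430 MPa.
Total weld length L_w = 580 mm. Treat welds as unit-width lines.
Polar moment about centroid: J = 2[d³/12 + d(b/2)²] = 2[290³/12 + 290×85²] = 8255000 mm³.
Direct shear f_v = P/L_w = 79.6×10³ / 580 = 137.2 N/mm (vertical).
Torsion M = P·e = 79.6×10³ × 325 = 25870000 N·mm.
Critical point at (x, y) = (85, 145) from centroid. f_tx = M·y/J = 454.4 N/mm; f_ty = M·x/J = 266.4 N/mm.
Resultant f_max = √[f_tx² + (f_v + f_ty)²] = √[454.4² + (137.2 + 266.4)²] = 607.8 N/mm.
Capacity per unit length: r_n/Ω = (1/2.0) × 0.6 × 430 × (0.707 × 10) = 912 N/mm.
607.8 ≤ 912 → adequate.

f_max ≈ 608 N/mm; adequate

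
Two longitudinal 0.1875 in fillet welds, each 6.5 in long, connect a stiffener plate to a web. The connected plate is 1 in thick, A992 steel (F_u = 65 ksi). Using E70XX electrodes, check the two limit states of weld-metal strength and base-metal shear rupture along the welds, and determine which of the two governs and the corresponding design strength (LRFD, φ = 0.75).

E70XX → F_EXX = 70 ksi.
t_e = 0.707 × 0.1875 = 0.1326 in; L = 13 in.
Weld metal: φR_n = 0.75 × 0.6 × 70 × 0.1326 × 13 = 54.28 kip.
Base metal (shear rupture): φR_n = 0.75 × 0.6 × 65 × 1 × 13 = 380.2 kip.
Governing: weld metal.

φR_n ≈ 54.3 kip (weld metal governs)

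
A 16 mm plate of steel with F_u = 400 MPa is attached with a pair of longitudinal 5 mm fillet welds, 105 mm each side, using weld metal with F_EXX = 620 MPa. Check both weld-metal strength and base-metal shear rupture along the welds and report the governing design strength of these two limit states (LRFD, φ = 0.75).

φR_n ≈ 207 kN (weld metal governs)

t_e = 0.707 × 5 = 3.535 mm; L = 210 mm.
Weld metal: φR_n = 0.75 × 0.6 × 620 × 3.535 × 210 × 10⁻³ = 207.1 kN.
Base metal (shear rupture): φR_n = 0.75 × 0.6 × 400 × 16 × 210 × 10⁻³ = 604.8 kN.
Governing: weld metal.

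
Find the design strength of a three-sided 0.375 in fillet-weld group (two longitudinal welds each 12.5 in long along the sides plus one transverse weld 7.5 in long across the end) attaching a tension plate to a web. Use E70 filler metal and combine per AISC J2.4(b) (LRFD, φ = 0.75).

E70XX → F_EXX = 70 ksi.
t_e = 0.707 × 0.375 = 0.2651 in.
R_nwl = 0.6 × 70 × 0.2651 × 25 = 278.4 kips (longitudinal, 2 welds).
R_nwt = 0.6 × 70 × 0.2651 × 7.5 = 83.51 kips (transverse, base value).
(i) R_nwl + R_nwt = 361.9 kips; (ii) 0.85 R_nwl + 1.5 R_nwt = 361.9 kips.
R_n = max = 361.9 kips [governs: (i)]; φR_n = 271.4 kips.

φR_n ≈ 271 kips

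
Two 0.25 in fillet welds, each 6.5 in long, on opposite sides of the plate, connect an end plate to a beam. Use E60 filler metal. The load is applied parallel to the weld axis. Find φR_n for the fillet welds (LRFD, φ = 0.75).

E60XX → F_EXX = 60 ksi.
Effective throat t_e = 0.707 × 0.25 = 0.1767 in.
Total length L = 13 in; A_we = 0.1767 × 13 = 2.298 in².
F_nw = 0.6 F_EXX = 0.6 × 60 = 36 ksi.
φR_n = 0.75 × 36 × 2.298 = 62.04 kip.

φR_n ≈ 62 kip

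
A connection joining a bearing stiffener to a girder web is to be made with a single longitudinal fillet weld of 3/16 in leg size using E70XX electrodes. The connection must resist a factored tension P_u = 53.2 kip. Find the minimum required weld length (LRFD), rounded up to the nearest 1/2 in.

L = 13 in

E70XX → F_EXX = 70 ksi.
Throat t_e = 0.707 × 0.1875 = 0.1326 in.
φr_n = 0.75 × 0.6 × 70 × 0.1326 = 4.176 kip/in.
L_req = P_u / φr_n = 53.2 / 4.176 = 12.74 in total.
Round up → use L = 13 in.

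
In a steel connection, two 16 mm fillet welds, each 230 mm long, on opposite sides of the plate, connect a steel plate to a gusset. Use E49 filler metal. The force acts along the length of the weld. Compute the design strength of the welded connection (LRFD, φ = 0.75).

E49XX → F_EXX = 490 MPa.
Effective throat t_e = 0.707 × 16 = 11.31 mm.
Total length L = 460 mm; A_we = 11.31 × 460 = 5204 mm².
F_nw = 0.6 F_EXX = 0.6 × 490 = 294 MPa.
φR_n = 0.75 × 294 × 5204 × 10⁻³ = 1147 kN.

φR_n ≈ 1150 kN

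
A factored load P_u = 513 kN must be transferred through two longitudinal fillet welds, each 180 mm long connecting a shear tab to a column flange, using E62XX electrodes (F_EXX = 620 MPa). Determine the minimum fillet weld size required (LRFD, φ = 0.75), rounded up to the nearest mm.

Total weld length L = 360 mm.
Required throat t_e = P_u / (φ × 0.6 F_EXX × L) = 513 / (0.75 × 0.6 × 620 × 360 × 10⁻³) = 5.108 mm.
Required leg w = t_e / 0.707 = 7.224 mm → use 8 mm.

w = 8 mm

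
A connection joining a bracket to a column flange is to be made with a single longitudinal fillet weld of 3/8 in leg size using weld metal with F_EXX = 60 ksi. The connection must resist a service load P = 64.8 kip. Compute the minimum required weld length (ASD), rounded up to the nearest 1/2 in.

Throat t_e = 0.707 × 0.375 = 0.2651 in.
r_n/Ω = (0.6 × 60 × 0.2651) / 2.0 = 4.772 kip/in.
L_req = P / (r_n/Ω) = 64.8 / 4.772 = 13.58 in total.
Round up → use L = 14 in.

L = 14 in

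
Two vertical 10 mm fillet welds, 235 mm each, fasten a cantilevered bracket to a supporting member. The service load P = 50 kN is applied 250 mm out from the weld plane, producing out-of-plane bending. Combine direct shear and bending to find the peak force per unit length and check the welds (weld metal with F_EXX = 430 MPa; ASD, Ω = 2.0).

L_w = 2 × 235 = 470 mm; section modulus (unit throat) S = 2 × L²/6 = 18410 mm².
Direct shear f_v = P/L_w = 50×10³/470 = 106.4 N/mm.
Moment M = P × e = 50×10³ × 250 = 12500000 N·mm; bending f_b = M/S = 679 N/mm.
f_max = √(f_v² + f_b²) = √(106.4² + 679²) = 687.3 N/mm.
r_n/Ω = (1/2.0) × 0.6 × 430 × (0.707 × 10) = 912 N/mm → adequate.

f_max ≈ 687 N/mm; adequate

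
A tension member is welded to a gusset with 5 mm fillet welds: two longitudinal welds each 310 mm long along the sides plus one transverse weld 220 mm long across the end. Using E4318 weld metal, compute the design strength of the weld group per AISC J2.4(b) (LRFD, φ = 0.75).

E43XX → F_EXX = 430 MPa.
t_e = 0.707 × 5 = 3.535 mm.
R_nwl = 0.6 × 430 × 3.535 × 620 × 10⁻³ = 565.5 kN (longitudinal, 2 welds).
R_nwt = 0.6 × 430 × 3.535 × 220 × 10⁻³ = 200.6 kN (transverse, base value).
(i) R_nwl + R_nwt = 766.1 kN; (ii) 0.85 R_nwl + 1.5 R_nwt = 781.6 kN.
R_n = max = 781.6 kN [governs: (ii)]; φR_n = 586.2 kN.

φR_n ≈ 586 kN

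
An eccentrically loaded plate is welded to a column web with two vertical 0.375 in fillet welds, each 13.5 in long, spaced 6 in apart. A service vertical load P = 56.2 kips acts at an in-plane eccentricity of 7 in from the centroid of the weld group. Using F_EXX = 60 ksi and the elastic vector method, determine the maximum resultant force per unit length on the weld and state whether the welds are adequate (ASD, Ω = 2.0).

f_max ≈ 5.63 kip/in; NOT adequate

Total weld length L_w = 27 in. Treat welds as unit-width lines.
Polar moment about centroid: J = 2[d³/12 + d(b/2)²] = 2[13.5³/12 + 13.5×3²] = 653.1 in³.
Direct shear f_v = P/L_w = 56.2 / 27 = 2.081 kip/in (vertical).
Torsion M = P·e = 56.2 × 7 = 393.4 kip·in.
Critical point at (x, y) = (3, 6.75) from centroid. f_tx = M·y/J = 4.066 kip/in; f_ty = M·x/J = 1.807 kip/in.
Resultant f_max = √[f_tx² + (f_v + f_ty)²] = √[4.066² + (2.081 + 1.807)²] = 5.626 kip/in.
Capacity per unit length: r_n/Ω = (1/2.0) × 0.6 × 60 × (0.707 × 0.375) = 4.772 kip/in.
5.626 > 4.772 → NOT adequate.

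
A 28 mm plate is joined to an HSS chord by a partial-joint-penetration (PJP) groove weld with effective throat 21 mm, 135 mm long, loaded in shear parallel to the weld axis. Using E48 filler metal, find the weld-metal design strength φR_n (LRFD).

φR_n ≈ 612 kN

E48XX → F_EXX = 480 MPa.
Effective throat (given) t_e = 21 mm.
A_we = 21 × 135 = 2835 mm².
F_nw = 0.6 F_EXX = 288 MPa.
φR_n = 0.75 × 288 × 2835 × 10⁻³ = 612.4 kN.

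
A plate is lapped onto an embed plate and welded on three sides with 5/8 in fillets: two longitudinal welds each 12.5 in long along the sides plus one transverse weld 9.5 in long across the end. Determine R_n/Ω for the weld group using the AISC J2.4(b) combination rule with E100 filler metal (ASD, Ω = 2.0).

R_n/Ω ≈ 471 kips

E100XX → F_EXX = 100 ksi.
t_e = 0.707 × 0.625 = 0.4419 in.
R_nwl = 0.6 × 100 × 0.4419 × 25 = 662.8 kips (longitudinal, 2 welds).
R_nwt = 0.6 × 100 × 0.4419 × 9.5 = 251.9 kips (transverse, base value).
(i) R_nwl + R_nwt = 914.7 kips; (ii) 0.85 R_nwl + 1.5 R_nwt = 941.2 kips.
R_n = max = 941.2 kips [governs: (ii)]; R_n/Ω = 470.6 kips.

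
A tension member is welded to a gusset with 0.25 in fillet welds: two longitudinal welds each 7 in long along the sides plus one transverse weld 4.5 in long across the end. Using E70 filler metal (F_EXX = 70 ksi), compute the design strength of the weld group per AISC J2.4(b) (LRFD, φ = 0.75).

t_e = 0.707 × 0.25 = 0.1767 in.
R_nwl = 0.6 × 70 × 0.1767 × 14 = 103.9 kip (longitudinal, 2 welds).
R_nwt = 0.6 × 70 × 0.1767 × 4.5 = 33.41 kip (transverse, base value).
(i) R_nwl + R_nwt = 137.3 kip; (ii) 0.85 R_nwl + 1.5 R_nwt = 138.4 kip.
R_n = max = 138.4 kip [governs: (ii)]; φR_n = 103.8 kip.

φR_n ≈ 104 kip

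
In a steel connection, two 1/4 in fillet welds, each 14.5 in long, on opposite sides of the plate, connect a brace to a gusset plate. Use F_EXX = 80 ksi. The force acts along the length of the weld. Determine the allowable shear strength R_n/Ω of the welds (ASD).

Effective throat t_e = 0.707 × 0.25 = 0.1767 in.
Total length L = 29 in; A_we = 0.1767 × 29 = 5.126 in².
F_nw = 0.6 F_EXX = 0.6 × 80 = 48 ksi.
R_n = 48 × 5.126 = 246 kips; R_n/Ω = 246/2.0 = 123 kips.

R_n/Ω ≈ 123 kips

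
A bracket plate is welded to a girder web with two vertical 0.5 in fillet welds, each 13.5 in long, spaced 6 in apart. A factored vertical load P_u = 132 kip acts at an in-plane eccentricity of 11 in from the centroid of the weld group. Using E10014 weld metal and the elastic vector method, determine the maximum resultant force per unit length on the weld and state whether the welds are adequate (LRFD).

f_max ≈ 18.9 kip/in; NOT adequate

E100XX → F_EXX = 100 ksi.
Total weld length L_w = 27 in. Treat welds as unit-width lines.
Polar moment about centroid: J = 2[d³/12 + d(b/2)²] = 2[13.5³/12 + 13.5×3²] = 653.1 in³.
Direct shear f_v = P/L_w = 132 / 27 = 4.889 kip/in (vertical).
Torsion M = P·e = 132 × 11 = 1452 kip·in.
Critical point at (x, y) = (3, 6.75) from centroid. f_tx = M·y/J = 15.01 kip/in; f_ty = M·x/J = 6.67 kip/in.
Resultant f_max = √[f_tx² + (f_v + f_ty)²] = √[15.01² + (4.889 + 6.67)²] = 18.94 kip/in.
Capacity per unit length: φr_n = 0.75 × 0.6 × 100 × (0.707 × 0.5) = 15.91 kip/in.
18.94 > 15.91 → NOT adequate.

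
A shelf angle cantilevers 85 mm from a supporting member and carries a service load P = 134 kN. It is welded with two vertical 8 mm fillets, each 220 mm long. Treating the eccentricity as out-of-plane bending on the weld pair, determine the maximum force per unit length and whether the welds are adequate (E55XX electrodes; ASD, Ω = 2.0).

f_max ≈ 769 N/mm; adequate

E55XX → F_EXX = 550 MPa.
L_w = 2 × 220 = 440 mm; section modulus (unit throat) S = 2 × L²/6 = 16130 mm².
Direct shear f_v = P/L_w = 134×10³/440 = 304.5 N/mm.
Moment M = P × e = 134×10³ × 85 = 11390000 N·mm; bending f_b = M/S = 706 N/mm.
f_max = √(f_v² + f_b²) = √(304.5² + 706²) = 768.9 N/mm.
r_n/Ω = (1/2.0) × 0.6 × 550 × (0.707 × 8) = 933.2 N/mm → adequate.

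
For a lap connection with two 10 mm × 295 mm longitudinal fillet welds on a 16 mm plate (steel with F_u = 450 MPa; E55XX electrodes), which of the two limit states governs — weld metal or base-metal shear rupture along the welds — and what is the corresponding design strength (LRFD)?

φR_n ≈ 1030 kN (weld metal governs)

E55XX → F_EXX = 550 MPa.
t_e = 0.707 × 10 = 7.07 mm; L = 590 mm.
Weld metal: φR_n = 0.75 × 0.6 × 550 × 7.07 × 590 × 10⁻³ = 1032 kN.
Base metal (shear rupture): φR_n = 0.75 × 0.6 × 450 × 16 × 590 × 10⁻³ = 1912 kN.
Governing: weld metal.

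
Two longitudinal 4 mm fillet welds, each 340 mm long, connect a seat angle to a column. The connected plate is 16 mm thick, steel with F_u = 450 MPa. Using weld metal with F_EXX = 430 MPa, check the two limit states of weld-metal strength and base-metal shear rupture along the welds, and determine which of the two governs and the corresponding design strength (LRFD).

φR_n ≈ 372 kN (weld metal governs)

t_e = 0.707 × 4 = 2.828 mm; L = 680 mm.
Weld metal: φR_n = 0.75 × 0.6 × 430 × 2.828 × 680 × 10⁻³ = 372.1 kN.
Base metal (shear rupture): φR_n = 0.75 × 0.6 × 450 × 16 × 680 × 10⁻³ = 2203 kN.
Governing: weld metal.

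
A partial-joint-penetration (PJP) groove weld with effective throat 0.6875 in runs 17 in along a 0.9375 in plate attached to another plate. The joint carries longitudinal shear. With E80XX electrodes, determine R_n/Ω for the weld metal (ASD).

E80XX → F_EXX = 80 ksi.
Effective throat (given) t_e = 0.6875 in.
A_we = 0.6875 × 17 = 11.69 in².
F_nw = 0.6 F_EXX = 48 ksi.
R_n/Ω = (48 × 11.69) / 2.0 = 280.5 kip.

R_n/Ω ≈ 280 kip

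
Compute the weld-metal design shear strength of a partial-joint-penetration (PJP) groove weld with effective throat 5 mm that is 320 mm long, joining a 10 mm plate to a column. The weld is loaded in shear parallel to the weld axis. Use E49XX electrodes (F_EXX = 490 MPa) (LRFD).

Effective throat (given) t_e = 5 mm.
A_we = 5 × 320 = 1600 mm².
F_nw = 0.6 F_EXX = 294 MPa.
φR_n = 0.75 × 294 × 1600 × 10⁻³ = 352.8 kN.

φR_n ≈ 353 kN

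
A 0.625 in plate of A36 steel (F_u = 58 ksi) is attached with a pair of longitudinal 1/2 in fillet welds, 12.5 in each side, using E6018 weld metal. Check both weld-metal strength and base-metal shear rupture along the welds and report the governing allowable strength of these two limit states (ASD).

R_n/Ω ≈ 159 kip (weld metal governs)

E60XX → F_EXX = 60 ksi.
t_e = 0.707 × 0.5 = 0.3535 in; L = 25 in.
Weld metal: R_n/Ω = (1/2.0) × 0.6 × 60 × 0.3535 × 25 = 159.1 kip.
Base metal (shear rupture): R_n/Ω = (1/2.0) × 0.6 × 58 × 0.625 × 25 = 271.9 kip.
Governing: weld metal.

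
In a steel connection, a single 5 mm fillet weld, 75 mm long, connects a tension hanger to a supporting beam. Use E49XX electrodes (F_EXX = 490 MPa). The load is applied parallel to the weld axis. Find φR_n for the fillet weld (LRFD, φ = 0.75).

φR_n ≈ 58.5 kN

Effective throat t_e = 0.707 × 5 = 3.535 mm.
Total length L = 75 mm; A_we = 3.535 × 75 = 265.1 mm².
F_nw = 0.6 F_EXX = 0.6 × 490 = 294 MPa.
φR_n = 0.75 × 294 × 265.1 × 10⁻³ = 58.46 kN.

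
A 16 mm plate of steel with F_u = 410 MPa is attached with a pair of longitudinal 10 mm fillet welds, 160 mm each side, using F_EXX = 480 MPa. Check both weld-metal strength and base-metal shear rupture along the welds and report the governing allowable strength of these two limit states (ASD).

t_e = 0.707 × 10 = 7.07 mm; L = 320 mm.
Weld metal: R_n/Ω = (1/2.0) × 0.6 × 480 × 7.07 × 320 × 10⁻³ = 325.8 kN.
Base metal (shear rupture): R_n/Ω = (1/2.0) × 0.6 × 410 × 16 × 320 × 10⁻³ = 629.8 kN.
Governing: weld metal.

R_n/Ω ≈ 326 kN (weld metal governs)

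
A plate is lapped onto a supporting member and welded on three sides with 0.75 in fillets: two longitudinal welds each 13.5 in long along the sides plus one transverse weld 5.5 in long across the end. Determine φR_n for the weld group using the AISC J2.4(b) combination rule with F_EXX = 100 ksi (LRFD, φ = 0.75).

φR_n ≈ 775 kips

t_e = 0.707 × 0.75 = 0.5302 in.
R_nwl = 0.6 × 100 × 0.5302 × 27 = 859 kips (longitudinal, 2 welds).
R_nwt = 0.6 × 100 × 0.5302 × 5.5 = 175 kips (transverse, base value).
(i) R_nwl + R_nwt = 1034 kips; (ii) 0.85 R_nwl + 1.5 R_nwt = 992.6 kips.
R_n = max = 1034 kips [governs: (i)]; φR_n = 775.5 kips.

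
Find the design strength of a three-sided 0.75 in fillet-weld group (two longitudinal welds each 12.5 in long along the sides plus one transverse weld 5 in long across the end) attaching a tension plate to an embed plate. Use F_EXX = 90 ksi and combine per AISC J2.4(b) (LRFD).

φR_n ≈ 644 kips

t_e = 0.707 × 0.75 = 0.5302 in.
R_nwl = 0.6 × 90 × 0.5302 × 25 = 715.8 kips (longitudinal, 2 welds).
R_nwt = 0.6 × 90 × 0.5302 × 5 = 143.2 kips (transverse, base value).
(i) R_nwl + R_nwt = 859 kips; (ii) 0.85 R_nwl + 1.5 R_nwt = 823.2 kips.
R_n = max = 859 kips [governs: (i)]; φR_n = 644.3 kips.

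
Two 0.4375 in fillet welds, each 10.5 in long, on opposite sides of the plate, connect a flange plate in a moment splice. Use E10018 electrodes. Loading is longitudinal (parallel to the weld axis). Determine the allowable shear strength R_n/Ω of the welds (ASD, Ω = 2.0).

E100XX → F_EXX = 100 ksi.
Effective throat t_e = 0.707 × 0.4375 = 0.3093 in.
Total length L = 21 in; A_we = 0.3093 × 21 = 6.496 in².
F_nw = 0.6 F_EXX = 0.6 × 100 = 60 ksi.
R_n = 60 × 6.496 = 389.7 kip; R_n/Ω = 389.7/2.0 = 194.9 kip.

R_n/Ω ≈ 195 kip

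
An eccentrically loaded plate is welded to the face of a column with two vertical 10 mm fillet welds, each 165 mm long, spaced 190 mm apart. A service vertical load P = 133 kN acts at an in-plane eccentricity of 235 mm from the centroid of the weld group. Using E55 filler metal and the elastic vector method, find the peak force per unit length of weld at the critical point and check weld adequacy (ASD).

E55XX → F_EXX = 550 MPa.
Total weld length L_w = 330 mm. Treat welds as unit-width lines.
Polar moment about centroid: J = 2[d³/12 + d(b/2)²] = 2[165³/12 + 165×95²] = 3727000 mm³.
Direct shear f_v = P/L_w = 133×10³ / 330 = 403 N/mm (vertical).
Torsion M = P·e = 133×10³ × 235 = 31255000 N·mm.
Critical point at (x, y) = (95, 82.5) from centroid. f_tx = M·y/J = 691.9 N/mm; f_ty = M·x/J = 796.7 N/mm.
Resultant f_max = √[f_tx² + (f_v + f_ty)²] = √[691.9² + (403 + 796.7)²] = 1385 N/mm.
Capacity per unit length: r_n/Ω = (1/2.0) × 0.6 × 550 × (0.707 × 10) = 1167 N/mm.
1385 > 1167 → NOT adequate.

f_max ≈ 1380 N/mm; NOT adequate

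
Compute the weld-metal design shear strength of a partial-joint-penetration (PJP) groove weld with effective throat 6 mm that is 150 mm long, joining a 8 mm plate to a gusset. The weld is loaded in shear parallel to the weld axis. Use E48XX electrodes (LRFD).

E48XX → F_EXX = 480 MPa.
Effective throat (given) t_e = 6 mm.
A_we = 6 × 150 = 900 mm².
F_nw = 0.6 F_EXX = 288 MPa.
φR_n = 0.75 × 288 × 900 × 10⁻³ = 194.4 kN.

φR_n ≈ 194 kN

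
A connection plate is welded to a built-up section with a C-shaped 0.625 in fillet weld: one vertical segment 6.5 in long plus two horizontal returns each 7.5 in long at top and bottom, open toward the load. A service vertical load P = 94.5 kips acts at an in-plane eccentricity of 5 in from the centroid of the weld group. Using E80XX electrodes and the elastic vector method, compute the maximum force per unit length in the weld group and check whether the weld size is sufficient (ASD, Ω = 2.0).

E80XX → F_EXX = 80 ksi.
Total weld length L_w = 21.5 in. Treat welds as unit-width lines.
Centroid: x̄ = 2×7.5×3.75 / 21.5 = 2.616 in from the vertical weld.
Polar moment about centroid: J = I_x + I_y = [6.5³/12 + 2×7.5×3.25²] + [6.5×2.616² + 2(7.5³/12 + 7.5×1.134²)] = 315.4 in³.
Direct shear f_v = P/L_w = 94.5 / 21.5 = 4.395 kip/in (vertical).
Torsion M = P·e = 94.5 × 5 = 472.5 kip·in.
Critical point at (x, y) = (4.884, 3.25) from centroid. f_tx = M·y/J = 4.869 kip/in; f_ty = M·x/J = 7.316 kip/in.
Resultant f_max = √[f_tx² + (f_v + f_ty)²] = √[4.869² + (4.395 + 7.316)²] = 12.68 kip/in.
Capacity per unit length: r_n/Ω = (1/2.0) × 0.6 × 80 × (0.707 × 0.625) = 10.6 kip/in.
12.68 > 10.6 → NOT adequate.

f_max ≈ 12.7 kip/in; NOT adequate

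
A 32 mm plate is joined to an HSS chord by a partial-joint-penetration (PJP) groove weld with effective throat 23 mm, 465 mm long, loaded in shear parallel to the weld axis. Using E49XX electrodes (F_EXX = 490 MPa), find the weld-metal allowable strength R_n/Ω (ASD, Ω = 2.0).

Effective throat (given) t_e = 23 mm.
A_we = 23 × 465 = 10700 mm².
F_nw = 0.6 F_EXX = 294 MPa.
R_n/Ω = (294 × 10700) / 2.0 × 10⁻³ = 1572 kN.

R_n/Ω ≈ 1570 kN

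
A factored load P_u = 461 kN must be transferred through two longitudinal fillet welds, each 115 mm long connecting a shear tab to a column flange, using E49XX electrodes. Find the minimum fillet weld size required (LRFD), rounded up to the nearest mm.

w = 13 mm

E49XX → F_EXX = 490 MPa.
Total weld length L = 230 mm.
Required throat t_e = P_u / (φ × 0.6 F_EXX × L) = 461 / (0.75 × 0.6 × 490 × 230 × 10⁻³) = 9.09 mm.
Required leg w = t_e / 0.707 = 12.86 mm → use 13 mm.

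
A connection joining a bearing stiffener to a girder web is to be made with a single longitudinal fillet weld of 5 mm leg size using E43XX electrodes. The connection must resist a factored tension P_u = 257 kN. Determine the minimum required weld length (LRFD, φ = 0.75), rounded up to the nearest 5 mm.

E43XX → F_EXX = 430 MPa.
Throat t_e = 0.707 × 5 = 3.535 mm.
φr_n = 0.75 × 0.6 × 430 × 3.535 × 10⁻³ = 0.684 kN/mm.
L_req = P_u / φr_n = 257 / 0.684 = 375.7 mm total.
Round up → use L = 380 mm.

L = 380 mm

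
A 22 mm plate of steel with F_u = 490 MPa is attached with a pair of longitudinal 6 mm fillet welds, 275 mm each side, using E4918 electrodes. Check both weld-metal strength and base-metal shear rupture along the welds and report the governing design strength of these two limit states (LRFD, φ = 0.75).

φR_n ≈ 514 kN (weld metal governs)

E49XX → F_EXX = 490 MPa.
t_e = 0.707 × 6 = 4.242 mm; L = 550 mm.
Weld metal: φR_n = 0.75 × 0.6 × 490 × 4.242 × 550 × 10⁻³ = 514.4 kN.
Base metal (shear rupture): φR_n = 0.75 × 0.6 × 490 × 22 × 550 × 10⁻³ = 2668 kN.
Governing: weld metal.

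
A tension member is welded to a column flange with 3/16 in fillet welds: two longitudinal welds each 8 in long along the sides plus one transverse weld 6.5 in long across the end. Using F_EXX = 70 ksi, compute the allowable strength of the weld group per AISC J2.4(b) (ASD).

t_e = 0.707 × 0.1875 = 0.1326 in.
R_nwl = 0.6 × 70 × 0.1326 × 16 = 89.08 kip (longitudinal, 2 welds).
R_nwt = 0.6 × 70 × 0.1326 × 6.5 = 36.19 kip (transverse, base value).
(i) R_nwl + R_nwt = 125.3 kip; (ii) 0.85 R_nwl + 1.5 R_nwt = 130 kip.
R_n = max = 130 kip [governs: (ii)]; R_n/Ω = 65 kip.

R_n/Ω ≈ 65 kip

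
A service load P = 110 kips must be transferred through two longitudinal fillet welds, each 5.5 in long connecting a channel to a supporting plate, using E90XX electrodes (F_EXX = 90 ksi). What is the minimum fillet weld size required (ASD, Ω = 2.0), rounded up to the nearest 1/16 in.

Total weld length L = 11 in.
Required throat t_e = P × Ω / (0.6 F_EXX × L) = 110 × 2.0 / (0.6 × 90 × 11) = 0.3704 in.
Required leg w = t_e / 0.707 = 0.5239 in → use 9/16 in.

w = 9/16 in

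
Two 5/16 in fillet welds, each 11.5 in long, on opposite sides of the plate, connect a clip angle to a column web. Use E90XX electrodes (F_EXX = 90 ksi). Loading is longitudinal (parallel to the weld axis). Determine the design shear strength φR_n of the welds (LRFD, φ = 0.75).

Effective throat t_e = 0.707 × 0.3125 = 0.2209 in.
Total length L = 23 in; A_we = 0.2209 × 23 = 5.082 in².
F_nw = 0.6 F_EXX = 0.6 × 90 = 54 ksi.
φR_n = 0.75 × 54 × 5.082 = 205.8 kip.

φR_n ≈ 206 kip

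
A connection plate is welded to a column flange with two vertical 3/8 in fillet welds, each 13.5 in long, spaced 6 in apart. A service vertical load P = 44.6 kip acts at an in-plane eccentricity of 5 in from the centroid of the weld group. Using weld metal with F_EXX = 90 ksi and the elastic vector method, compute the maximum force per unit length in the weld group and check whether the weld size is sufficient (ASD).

f_max ≈ 3.53 kip/in; adequate

Total weld length L_w = 27 in. Treat welds as unit-width lines.
Polar moment about centroid: J = 2[d³/12 + d(b/2)²] = 2[13.5³/12 + 13.5×3²] = 653.1 in³.
Direct shear f_v = P/L_w = 44.6 / 27 = 1.652 kip/in (vertical).
Torsion M = P·e = 44.6 × 5 = 223 kip·in.
Critical point at (x, y) = (3, 6.75) from centroid. f_tx = M·y/J = 2.305 kip/in; f_ty = M·x/J = 1.024 kip/in.
Resultant f_max = √[f_tx² + (f_v + f_ty)²] = √[2.305² + (1.652 + 1.024)²] = 3.532 kip/in.
Capacity per unit length: r_n/Ω = (1/2.0) × 0.6 × 90 × (0.707 × 0.375) = 7.158 kip/in.
3.532 ≤ 7.158 → adequate.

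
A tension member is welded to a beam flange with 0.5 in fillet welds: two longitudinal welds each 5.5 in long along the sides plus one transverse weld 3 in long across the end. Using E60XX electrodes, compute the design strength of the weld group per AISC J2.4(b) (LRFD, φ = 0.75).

φR_n ≈ 134 kips

E60XX → F_EXX = 60 ksi.
t_e = 0.707 × 0.5 = 0.3535 in.
R_nwl = 0.6 × 60 × 0.3535 × 11 = 140 kips (longitudinal, 2 welds).
R_nwt = 0.6 × 60 × 0.3535 × 3 = 38.18 kips (transverse, base value).
(i) R_nwl + R_nwt = 178.2 kips; (ii) 0.85 R_nwl + 1.5 R_nwt = 176.3 kips.
R_n = max = 178.2 kips [governs: (i)]; φR_n = 133.6 kips.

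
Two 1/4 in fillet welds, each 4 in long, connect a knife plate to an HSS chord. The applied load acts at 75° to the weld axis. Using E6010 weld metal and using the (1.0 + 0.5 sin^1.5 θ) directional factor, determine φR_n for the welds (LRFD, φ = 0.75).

φR_n ≈ 56.3 kip

E60XX → F_EXX = 60 ksi.
t_e = 0.707 × 0.25 = 0.1767 in; A_we = 0.1767 × 8 = 1.414 in².
Directional factor: 1.0 + 0.5 sin^1.5(75°) = 1.475.
F_nw = 0.6 × 60 × 1.475 = 53.09 ksi.
φR_n = 0.75 × 53.09 × 1.414 = 56.3 kip.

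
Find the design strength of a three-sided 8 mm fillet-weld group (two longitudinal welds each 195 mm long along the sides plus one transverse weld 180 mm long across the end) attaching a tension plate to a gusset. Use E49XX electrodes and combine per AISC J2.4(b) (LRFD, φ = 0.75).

φR_n ≈ 750 kN

E49XX → F_EXX = 490 MPa.
t_e = 0.707 × 8 = 5.656 mm.
R_nwl = 0.6 × 490 × 5.656 × 390 × 10⁻³ = 648.5 kN (longitudinal, 2 welds).
R_nwt = 0.6 × 490 × 5.656 × 180 × 10⁻³ = 299.3 kN (transverse, base value).
(i) R_nwl + R_nwt = 947.8 kN; (ii) 0.85 R_nwl + 1.5 R_nwt = 1000 kN.
R_n = max = 1000 kN [governs: (ii)]; φR_n = 750.2 kN.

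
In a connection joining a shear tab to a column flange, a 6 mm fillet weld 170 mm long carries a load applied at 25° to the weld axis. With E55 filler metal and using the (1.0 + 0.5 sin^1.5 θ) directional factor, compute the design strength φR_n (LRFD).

φR_n ≈ 203 kN

E55XX → F_EXX = 550 MPa.
t_e = 0.707 × 6 = 4.242 mm; A_we = 4.242 × 170 = 721.1 mm².
Directional factor: 1.0 + 0.5 sin^1.5(25°) = 1.137.
F_nw = 0.6 × 550 × 1.137 = 375.3 MPa.
φR_n = 0.75 × 375.3 × 721.1 × 10⁻³ = 203 kN.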